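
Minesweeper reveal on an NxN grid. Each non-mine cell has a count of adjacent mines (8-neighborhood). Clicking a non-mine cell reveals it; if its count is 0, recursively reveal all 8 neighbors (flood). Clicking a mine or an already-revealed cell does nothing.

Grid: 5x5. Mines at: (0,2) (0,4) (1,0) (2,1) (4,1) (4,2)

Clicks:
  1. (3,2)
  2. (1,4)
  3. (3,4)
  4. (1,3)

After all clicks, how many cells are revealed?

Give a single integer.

Click 1 (3,2) count=3: revealed 1 new [(3,2)] -> total=1
Click 2 (1,4) count=1: revealed 1 new [(1,4)] -> total=2
Click 3 (3,4) count=0: revealed 9 new [(1,2) (1,3) (2,2) (2,3) (2,4) (3,3) (3,4) (4,3) (4,4)] -> total=11
Click 4 (1,3) count=2: revealed 0 new [(none)] -> total=11

Answer: 11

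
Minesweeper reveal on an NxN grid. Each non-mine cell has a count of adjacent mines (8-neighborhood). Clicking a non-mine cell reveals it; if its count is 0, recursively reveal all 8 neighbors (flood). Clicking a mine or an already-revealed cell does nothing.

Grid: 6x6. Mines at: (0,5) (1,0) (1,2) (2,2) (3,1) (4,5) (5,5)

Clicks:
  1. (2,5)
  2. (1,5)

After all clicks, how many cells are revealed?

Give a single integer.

Answer: 9

Derivation:
Click 1 (2,5) count=0: revealed 9 new [(1,3) (1,4) (1,5) (2,3) (2,4) (2,5) (3,3) (3,4) (3,5)] -> total=9
Click 2 (1,5) count=1: revealed 0 new [(none)] -> total=9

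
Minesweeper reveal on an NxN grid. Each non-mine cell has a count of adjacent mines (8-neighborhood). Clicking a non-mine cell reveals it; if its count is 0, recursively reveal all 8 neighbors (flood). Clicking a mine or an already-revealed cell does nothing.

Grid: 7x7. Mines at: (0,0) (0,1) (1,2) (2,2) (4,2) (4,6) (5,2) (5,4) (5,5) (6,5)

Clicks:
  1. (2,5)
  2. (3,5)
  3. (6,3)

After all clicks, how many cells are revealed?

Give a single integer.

Click 1 (2,5) count=0: revealed 19 new [(0,3) (0,4) (0,5) (0,6) (1,3) (1,4) (1,5) (1,6) (2,3) (2,4) (2,5) (2,6) (3,3) (3,4) (3,5) (3,6) (4,3) (4,4) (4,5)] -> total=19
Click 2 (3,5) count=1: revealed 0 new [(none)] -> total=19
Click 3 (6,3) count=2: revealed 1 new [(6,3)] -> total=20

Answer: 20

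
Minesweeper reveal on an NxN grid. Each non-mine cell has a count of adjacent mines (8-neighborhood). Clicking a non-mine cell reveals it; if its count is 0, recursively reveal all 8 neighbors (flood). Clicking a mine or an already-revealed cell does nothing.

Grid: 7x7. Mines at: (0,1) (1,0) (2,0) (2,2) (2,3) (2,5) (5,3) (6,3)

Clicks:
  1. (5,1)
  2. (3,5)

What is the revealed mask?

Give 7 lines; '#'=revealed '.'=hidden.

Answer: .......
.......
.......
###..#.
###....
###....
###....

Derivation:
Click 1 (5,1) count=0: revealed 12 new [(3,0) (3,1) (3,2) (4,0) (4,1) (4,2) (5,0) (5,1) (5,2) (6,0) (6,1) (6,2)] -> total=12
Click 2 (3,5) count=1: revealed 1 new [(3,5)] -> total=13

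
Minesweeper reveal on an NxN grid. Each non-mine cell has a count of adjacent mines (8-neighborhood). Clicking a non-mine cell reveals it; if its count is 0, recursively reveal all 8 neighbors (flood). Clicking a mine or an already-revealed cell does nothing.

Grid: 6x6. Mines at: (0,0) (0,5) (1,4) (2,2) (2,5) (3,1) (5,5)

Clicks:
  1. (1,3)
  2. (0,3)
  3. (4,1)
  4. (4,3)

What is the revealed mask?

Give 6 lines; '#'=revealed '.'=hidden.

Answer: ...#..
...#..
......
..###.
#####.
#####.

Derivation:
Click 1 (1,3) count=2: revealed 1 new [(1,3)] -> total=1
Click 2 (0,3) count=1: revealed 1 new [(0,3)] -> total=2
Click 3 (4,1) count=1: revealed 1 new [(4,1)] -> total=3
Click 4 (4,3) count=0: revealed 12 new [(3,2) (3,3) (3,4) (4,0) (4,2) (4,3) (4,4) (5,0) (5,1) (5,2) (5,3) (5,4)] -> total=15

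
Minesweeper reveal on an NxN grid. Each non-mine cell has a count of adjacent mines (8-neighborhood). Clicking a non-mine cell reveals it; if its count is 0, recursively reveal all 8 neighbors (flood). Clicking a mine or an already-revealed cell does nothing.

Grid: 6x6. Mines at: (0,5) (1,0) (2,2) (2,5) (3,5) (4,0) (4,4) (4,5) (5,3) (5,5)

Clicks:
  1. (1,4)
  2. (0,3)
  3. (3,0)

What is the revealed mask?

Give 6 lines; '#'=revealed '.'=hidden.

Click 1 (1,4) count=2: revealed 1 new [(1,4)] -> total=1
Click 2 (0,3) count=0: revealed 7 new [(0,1) (0,2) (0,3) (0,4) (1,1) (1,2) (1,3)] -> total=8
Click 3 (3,0) count=1: revealed 1 new [(3,0)] -> total=9

Answer: .####.
.####.
......
#.....
......
......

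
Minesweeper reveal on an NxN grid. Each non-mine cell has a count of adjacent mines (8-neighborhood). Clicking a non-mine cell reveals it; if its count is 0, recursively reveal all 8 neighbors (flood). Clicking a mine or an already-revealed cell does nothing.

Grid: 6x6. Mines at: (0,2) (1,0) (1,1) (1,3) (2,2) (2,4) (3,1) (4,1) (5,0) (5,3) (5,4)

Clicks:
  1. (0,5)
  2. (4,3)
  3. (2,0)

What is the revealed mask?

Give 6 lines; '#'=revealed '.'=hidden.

Click 1 (0,5) count=0: revealed 4 new [(0,4) (0,5) (1,4) (1,5)] -> total=4
Click 2 (4,3) count=2: revealed 1 new [(4,3)] -> total=5
Click 3 (2,0) count=3: revealed 1 new [(2,0)] -> total=6

Answer: ....##
....##
#.....
......
...#..
......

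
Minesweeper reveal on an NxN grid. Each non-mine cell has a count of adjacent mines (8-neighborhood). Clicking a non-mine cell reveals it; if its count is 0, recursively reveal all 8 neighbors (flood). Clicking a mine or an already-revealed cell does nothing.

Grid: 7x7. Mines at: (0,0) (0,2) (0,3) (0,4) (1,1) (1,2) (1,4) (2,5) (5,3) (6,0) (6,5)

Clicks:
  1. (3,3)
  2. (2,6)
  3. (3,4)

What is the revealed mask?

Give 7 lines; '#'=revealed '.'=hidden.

Click 1 (3,3) count=0: revealed 18 new [(2,0) (2,1) (2,2) (2,3) (2,4) (3,0) (3,1) (3,2) (3,3) (3,4) (4,0) (4,1) (4,2) (4,3) (4,4) (5,0) (5,1) (5,2)] -> total=18
Click 2 (2,6) count=1: revealed 1 new [(2,6)] -> total=19
Click 3 (3,4) count=1: revealed 0 new [(none)] -> total=19

Answer: .......
.......
#####.#
#####..
#####..
###....
.......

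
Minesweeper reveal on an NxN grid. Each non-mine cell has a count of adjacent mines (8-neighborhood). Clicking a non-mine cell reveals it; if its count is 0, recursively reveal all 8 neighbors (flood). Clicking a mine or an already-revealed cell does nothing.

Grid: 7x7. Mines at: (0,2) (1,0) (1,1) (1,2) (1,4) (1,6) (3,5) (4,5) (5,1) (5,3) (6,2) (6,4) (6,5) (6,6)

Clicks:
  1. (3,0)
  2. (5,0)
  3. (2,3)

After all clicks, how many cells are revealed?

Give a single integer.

Answer: 16

Derivation:
Click 1 (3,0) count=0: revealed 15 new [(2,0) (2,1) (2,2) (2,3) (2,4) (3,0) (3,1) (3,2) (3,3) (3,4) (4,0) (4,1) (4,2) (4,3) (4,4)] -> total=15
Click 2 (5,0) count=1: revealed 1 new [(5,0)] -> total=16
Click 3 (2,3) count=2: revealed 0 new [(none)] -> total=16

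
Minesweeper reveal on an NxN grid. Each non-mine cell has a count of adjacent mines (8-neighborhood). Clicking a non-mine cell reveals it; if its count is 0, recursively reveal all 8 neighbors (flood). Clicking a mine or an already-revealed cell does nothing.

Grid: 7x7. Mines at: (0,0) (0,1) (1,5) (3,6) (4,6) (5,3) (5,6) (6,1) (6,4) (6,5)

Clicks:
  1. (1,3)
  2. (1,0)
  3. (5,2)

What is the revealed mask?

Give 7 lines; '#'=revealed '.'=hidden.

Answer: ..###..
#####..
######.
######.
######.
###....
.......

Derivation:
Click 1 (1,3) count=0: revealed 29 new [(0,2) (0,3) (0,4) (1,0) (1,1) (1,2) (1,3) (1,4) (2,0) (2,1) (2,2) (2,3) (2,4) (2,5) (3,0) (3,1) (3,2) (3,3) (3,4) (3,5) (4,0) (4,1) (4,2) (4,3) (4,4) (4,5) (5,0) (5,1) (5,2)] -> total=29
Click 2 (1,0) count=2: revealed 0 new [(none)] -> total=29
Click 3 (5,2) count=2: revealed 0 new [(none)] -> total=29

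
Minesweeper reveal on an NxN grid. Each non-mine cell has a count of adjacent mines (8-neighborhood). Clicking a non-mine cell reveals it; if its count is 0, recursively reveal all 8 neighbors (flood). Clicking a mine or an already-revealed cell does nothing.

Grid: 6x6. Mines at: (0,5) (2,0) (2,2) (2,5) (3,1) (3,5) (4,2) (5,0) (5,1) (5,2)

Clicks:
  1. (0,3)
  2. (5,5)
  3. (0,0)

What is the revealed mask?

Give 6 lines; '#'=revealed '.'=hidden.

Click 1 (0,3) count=0: revealed 10 new [(0,0) (0,1) (0,2) (0,3) (0,4) (1,0) (1,1) (1,2) (1,3) (1,4)] -> total=10
Click 2 (5,5) count=0: revealed 6 new [(4,3) (4,4) (4,5) (5,3) (5,4) (5,5)] -> total=16
Click 3 (0,0) count=0: revealed 0 new [(none)] -> total=16

Answer: #####.
#####.
......
......
...###
...###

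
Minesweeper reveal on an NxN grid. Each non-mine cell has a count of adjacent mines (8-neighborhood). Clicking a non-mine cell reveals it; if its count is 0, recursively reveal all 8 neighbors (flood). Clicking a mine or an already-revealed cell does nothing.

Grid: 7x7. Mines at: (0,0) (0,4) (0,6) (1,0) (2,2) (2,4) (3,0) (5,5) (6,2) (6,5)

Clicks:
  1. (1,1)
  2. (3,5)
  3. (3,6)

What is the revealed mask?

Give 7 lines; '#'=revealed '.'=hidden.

Click 1 (1,1) count=3: revealed 1 new [(1,1)] -> total=1
Click 2 (3,5) count=1: revealed 1 new [(3,5)] -> total=2
Click 3 (3,6) count=0: revealed 7 new [(1,5) (1,6) (2,5) (2,6) (3,6) (4,5) (4,6)] -> total=9

Answer: .......
.#...##
.....##
.....##
.....##
.......
.......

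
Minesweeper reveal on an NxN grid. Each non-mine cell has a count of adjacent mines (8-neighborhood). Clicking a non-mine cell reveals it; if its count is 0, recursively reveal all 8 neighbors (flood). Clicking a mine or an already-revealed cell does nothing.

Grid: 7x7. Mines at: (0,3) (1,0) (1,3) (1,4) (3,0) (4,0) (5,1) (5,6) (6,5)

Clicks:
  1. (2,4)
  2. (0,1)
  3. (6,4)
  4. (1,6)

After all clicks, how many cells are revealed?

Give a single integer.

Answer: 30

Derivation:
Click 1 (2,4) count=2: revealed 1 new [(2,4)] -> total=1
Click 2 (0,1) count=1: revealed 1 new [(0,1)] -> total=2
Click 3 (6,4) count=1: revealed 1 new [(6,4)] -> total=3
Click 4 (1,6) count=0: revealed 27 new [(0,5) (0,6) (1,5) (1,6) (2,1) (2,2) (2,3) (2,5) (2,6) (3,1) (3,2) (3,3) (3,4) (3,5) (3,6) (4,1) (4,2) (4,3) (4,4) (4,5) (4,6) (5,2) (5,3) (5,4) (5,5) (6,2) (6,3)] -> total=30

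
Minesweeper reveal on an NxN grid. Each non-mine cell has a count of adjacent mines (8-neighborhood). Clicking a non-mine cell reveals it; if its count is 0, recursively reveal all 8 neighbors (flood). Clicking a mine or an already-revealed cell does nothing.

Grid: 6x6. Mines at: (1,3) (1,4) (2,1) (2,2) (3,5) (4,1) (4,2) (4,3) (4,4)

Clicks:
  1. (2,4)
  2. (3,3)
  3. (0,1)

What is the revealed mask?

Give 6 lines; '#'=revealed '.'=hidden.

Answer: ###...
###...
....#.
...#..
......
......

Derivation:
Click 1 (2,4) count=3: revealed 1 new [(2,4)] -> total=1
Click 2 (3,3) count=4: revealed 1 new [(3,3)] -> total=2
Click 3 (0,1) count=0: revealed 6 new [(0,0) (0,1) (0,2) (1,0) (1,1) (1,2)] -> total=8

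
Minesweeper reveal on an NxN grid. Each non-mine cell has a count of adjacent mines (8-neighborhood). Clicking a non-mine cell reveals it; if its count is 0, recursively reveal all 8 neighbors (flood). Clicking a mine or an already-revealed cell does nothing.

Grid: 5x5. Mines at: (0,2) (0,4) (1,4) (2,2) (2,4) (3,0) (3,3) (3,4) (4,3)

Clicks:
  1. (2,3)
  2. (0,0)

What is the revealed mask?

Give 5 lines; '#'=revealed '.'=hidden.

Click 1 (2,3) count=5: revealed 1 new [(2,3)] -> total=1
Click 2 (0,0) count=0: revealed 6 new [(0,0) (0,1) (1,0) (1,1) (2,0) (2,1)] -> total=7

Answer: ##...
##...
##.#.
.....
.....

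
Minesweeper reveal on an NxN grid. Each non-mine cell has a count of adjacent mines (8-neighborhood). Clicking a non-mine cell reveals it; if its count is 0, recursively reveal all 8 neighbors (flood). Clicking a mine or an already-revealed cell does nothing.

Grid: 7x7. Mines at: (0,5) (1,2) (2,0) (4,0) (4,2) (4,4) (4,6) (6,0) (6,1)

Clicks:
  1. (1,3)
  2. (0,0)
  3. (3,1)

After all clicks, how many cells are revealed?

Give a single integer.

Answer: 6

Derivation:
Click 1 (1,3) count=1: revealed 1 new [(1,3)] -> total=1
Click 2 (0,0) count=0: revealed 4 new [(0,0) (0,1) (1,0) (1,1)] -> total=5
Click 3 (3,1) count=3: revealed 1 new [(3,1)] -> total=6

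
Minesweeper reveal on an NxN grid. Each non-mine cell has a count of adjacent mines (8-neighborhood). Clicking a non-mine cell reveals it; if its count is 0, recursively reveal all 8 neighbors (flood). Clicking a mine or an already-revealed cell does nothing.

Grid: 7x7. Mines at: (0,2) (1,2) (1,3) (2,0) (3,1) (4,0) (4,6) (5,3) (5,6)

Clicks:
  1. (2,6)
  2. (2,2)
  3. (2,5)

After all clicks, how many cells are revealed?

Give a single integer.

Answer: 20

Derivation:
Click 1 (2,6) count=0: revealed 20 new [(0,4) (0,5) (0,6) (1,4) (1,5) (1,6) (2,2) (2,3) (2,4) (2,5) (2,6) (3,2) (3,3) (3,4) (3,5) (3,6) (4,2) (4,3) (4,4) (4,5)] -> total=20
Click 2 (2,2) count=3: revealed 0 new [(none)] -> total=20
Click 3 (2,5) count=0: revealed 0 new [(none)] -> total=20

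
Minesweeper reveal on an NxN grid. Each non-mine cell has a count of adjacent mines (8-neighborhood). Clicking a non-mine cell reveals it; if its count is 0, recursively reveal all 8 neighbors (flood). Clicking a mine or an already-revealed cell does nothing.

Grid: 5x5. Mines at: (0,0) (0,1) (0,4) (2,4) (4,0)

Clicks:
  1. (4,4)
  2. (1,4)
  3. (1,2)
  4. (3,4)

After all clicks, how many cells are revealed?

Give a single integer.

Click 1 (4,4) count=0: revealed 17 new [(1,0) (1,1) (1,2) (1,3) (2,0) (2,1) (2,2) (2,3) (3,0) (3,1) (3,2) (3,3) (3,4) (4,1) (4,2) (4,3) (4,4)] -> total=17
Click 2 (1,4) count=2: revealed 1 new [(1,4)] -> total=18
Click 3 (1,2) count=1: revealed 0 new [(none)] -> total=18
Click 4 (3,4) count=1: revealed 0 new [(none)] -> total=18

Answer: 18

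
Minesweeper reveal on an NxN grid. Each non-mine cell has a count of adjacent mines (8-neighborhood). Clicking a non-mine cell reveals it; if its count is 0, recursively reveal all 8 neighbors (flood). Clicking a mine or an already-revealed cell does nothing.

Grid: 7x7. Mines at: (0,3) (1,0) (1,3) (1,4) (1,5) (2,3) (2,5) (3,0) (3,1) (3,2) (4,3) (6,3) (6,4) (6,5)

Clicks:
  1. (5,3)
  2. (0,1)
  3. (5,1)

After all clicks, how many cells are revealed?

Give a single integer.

Answer: 11

Derivation:
Click 1 (5,3) count=3: revealed 1 new [(5,3)] -> total=1
Click 2 (0,1) count=1: revealed 1 new [(0,1)] -> total=2
Click 3 (5,1) count=0: revealed 9 new [(4,0) (4,1) (4,2) (5,0) (5,1) (5,2) (6,0) (6,1) (6,2)] -> total=11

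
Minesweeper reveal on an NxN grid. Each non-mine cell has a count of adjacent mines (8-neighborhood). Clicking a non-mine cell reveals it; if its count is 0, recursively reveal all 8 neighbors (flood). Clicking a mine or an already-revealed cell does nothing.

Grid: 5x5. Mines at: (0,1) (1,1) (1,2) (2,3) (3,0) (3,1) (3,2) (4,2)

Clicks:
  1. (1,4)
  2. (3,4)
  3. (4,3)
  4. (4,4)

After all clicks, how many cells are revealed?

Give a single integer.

Click 1 (1,4) count=1: revealed 1 new [(1,4)] -> total=1
Click 2 (3,4) count=1: revealed 1 new [(3,4)] -> total=2
Click 3 (4,3) count=2: revealed 1 new [(4,3)] -> total=3
Click 4 (4,4) count=0: revealed 2 new [(3,3) (4,4)] -> total=5

Answer: 5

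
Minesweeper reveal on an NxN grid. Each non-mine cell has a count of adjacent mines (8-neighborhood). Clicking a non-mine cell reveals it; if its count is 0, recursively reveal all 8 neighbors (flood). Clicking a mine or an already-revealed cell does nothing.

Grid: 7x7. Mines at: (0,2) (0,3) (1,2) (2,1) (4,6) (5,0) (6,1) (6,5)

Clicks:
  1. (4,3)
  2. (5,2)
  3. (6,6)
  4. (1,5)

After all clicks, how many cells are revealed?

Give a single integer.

Answer: 32

Derivation:
Click 1 (4,3) count=0: revealed 31 new [(0,4) (0,5) (0,6) (1,3) (1,4) (1,5) (1,6) (2,2) (2,3) (2,4) (2,5) (2,6) (3,1) (3,2) (3,3) (3,4) (3,5) (3,6) (4,1) (4,2) (4,3) (4,4) (4,5) (5,1) (5,2) (5,3) (5,4) (5,5) (6,2) (6,3) (6,4)] -> total=31
Click 2 (5,2) count=1: revealed 0 new [(none)] -> total=31
Click 3 (6,6) count=1: revealed 1 new [(6,6)] -> total=32
Click 4 (1,5) count=0: revealed 0 new [(none)] -> total=32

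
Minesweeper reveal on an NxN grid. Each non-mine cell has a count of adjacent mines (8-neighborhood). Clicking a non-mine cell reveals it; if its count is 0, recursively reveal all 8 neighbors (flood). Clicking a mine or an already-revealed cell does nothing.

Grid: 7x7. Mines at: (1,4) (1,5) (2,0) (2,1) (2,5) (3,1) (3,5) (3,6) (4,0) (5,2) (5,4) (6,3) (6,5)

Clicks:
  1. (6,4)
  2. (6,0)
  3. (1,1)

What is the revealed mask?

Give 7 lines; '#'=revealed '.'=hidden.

Click 1 (6,4) count=3: revealed 1 new [(6,4)] -> total=1
Click 2 (6,0) count=0: revealed 4 new [(5,0) (5,1) (6,0) (6,1)] -> total=5
Click 3 (1,1) count=2: revealed 1 new [(1,1)] -> total=6

Answer: .......
.#.....
.......
.......
.......
##.....
##..#..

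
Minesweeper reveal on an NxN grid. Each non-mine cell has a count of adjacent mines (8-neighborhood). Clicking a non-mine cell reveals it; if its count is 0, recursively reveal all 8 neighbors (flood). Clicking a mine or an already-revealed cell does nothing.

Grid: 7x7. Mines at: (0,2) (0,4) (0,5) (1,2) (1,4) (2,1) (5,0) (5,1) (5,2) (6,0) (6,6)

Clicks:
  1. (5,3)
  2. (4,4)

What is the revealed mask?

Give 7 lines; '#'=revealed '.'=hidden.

Answer: .......
.....##
..#####
..#####
..#####
...####
...###.

Derivation:
Click 1 (5,3) count=1: revealed 1 new [(5,3)] -> total=1
Click 2 (4,4) count=0: revealed 23 new [(1,5) (1,6) (2,2) (2,3) (2,4) (2,5) (2,6) (3,2) (3,3) (3,4) (3,5) (3,6) (4,2) (4,3) (4,4) (4,5) (4,6) (5,4) (5,5) (5,6) (6,3) (6,4) (6,5)] -> total=24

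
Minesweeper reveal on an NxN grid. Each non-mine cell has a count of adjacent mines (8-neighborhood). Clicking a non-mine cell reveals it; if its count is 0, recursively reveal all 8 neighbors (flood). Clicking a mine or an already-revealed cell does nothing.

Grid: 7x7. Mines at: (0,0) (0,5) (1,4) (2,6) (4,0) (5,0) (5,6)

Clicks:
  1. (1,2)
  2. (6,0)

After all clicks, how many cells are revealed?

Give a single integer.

Answer: 35

Derivation:
Click 1 (1,2) count=0: revealed 34 new [(0,1) (0,2) (0,3) (1,0) (1,1) (1,2) (1,3) (2,0) (2,1) (2,2) (2,3) (2,4) (2,5) (3,0) (3,1) (3,2) (3,3) (3,4) (3,5) (4,1) (4,2) (4,3) (4,4) (4,5) (5,1) (5,2) (5,3) (5,4) (5,5) (6,1) (6,2) (6,3) (6,4) (6,5)] -> total=34
Click 2 (6,0) count=1: revealed 1 new [(6,0)] -> total=35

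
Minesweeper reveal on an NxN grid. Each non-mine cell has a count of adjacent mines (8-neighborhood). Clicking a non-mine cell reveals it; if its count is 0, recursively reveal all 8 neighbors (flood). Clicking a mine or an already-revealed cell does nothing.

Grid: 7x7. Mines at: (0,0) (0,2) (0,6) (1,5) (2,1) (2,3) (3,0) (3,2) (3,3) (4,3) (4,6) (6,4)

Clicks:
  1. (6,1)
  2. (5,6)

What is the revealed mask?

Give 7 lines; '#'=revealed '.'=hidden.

Click 1 (6,1) count=0: revealed 11 new [(4,0) (4,1) (4,2) (5,0) (5,1) (5,2) (5,3) (6,0) (6,1) (6,2) (6,3)] -> total=11
Click 2 (5,6) count=1: revealed 1 new [(5,6)] -> total=12

Answer: .......
.......
.......
.......
###....
####..#
####...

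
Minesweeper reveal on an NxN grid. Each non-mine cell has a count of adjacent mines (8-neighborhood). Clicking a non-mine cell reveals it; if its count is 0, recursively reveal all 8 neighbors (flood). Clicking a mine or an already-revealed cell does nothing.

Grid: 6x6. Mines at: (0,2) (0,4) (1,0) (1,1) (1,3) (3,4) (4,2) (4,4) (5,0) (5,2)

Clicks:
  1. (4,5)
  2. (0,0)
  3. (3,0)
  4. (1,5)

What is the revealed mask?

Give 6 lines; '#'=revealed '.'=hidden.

Click 1 (4,5) count=2: revealed 1 new [(4,5)] -> total=1
Click 2 (0,0) count=2: revealed 1 new [(0,0)] -> total=2
Click 3 (3,0) count=0: revealed 6 new [(2,0) (2,1) (3,0) (3,1) (4,0) (4,1)] -> total=8
Click 4 (1,5) count=1: revealed 1 new [(1,5)] -> total=9

Answer: #.....
.....#
##....
##....
##...#
......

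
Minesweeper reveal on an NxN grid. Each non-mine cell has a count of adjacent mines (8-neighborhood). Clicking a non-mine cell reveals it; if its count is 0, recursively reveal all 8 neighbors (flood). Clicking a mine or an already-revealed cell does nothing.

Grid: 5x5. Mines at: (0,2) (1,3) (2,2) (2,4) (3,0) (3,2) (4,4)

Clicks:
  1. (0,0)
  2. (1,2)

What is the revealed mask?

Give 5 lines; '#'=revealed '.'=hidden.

Answer: ##...
###..
##...
.....
.....

Derivation:
Click 1 (0,0) count=0: revealed 6 new [(0,0) (0,1) (1,0) (1,1) (2,0) (2,1)] -> total=6
Click 2 (1,2) count=3: revealed 1 new [(1,2)] -> total=7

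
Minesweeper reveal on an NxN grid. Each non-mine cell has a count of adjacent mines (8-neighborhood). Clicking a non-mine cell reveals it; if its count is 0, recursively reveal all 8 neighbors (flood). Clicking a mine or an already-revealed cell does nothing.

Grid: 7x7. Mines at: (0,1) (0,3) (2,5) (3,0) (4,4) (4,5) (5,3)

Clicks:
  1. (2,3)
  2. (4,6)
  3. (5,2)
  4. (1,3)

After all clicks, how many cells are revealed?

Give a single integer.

Click 1 (2,3) count=0: revealed 15 new [(1,1) (1,2) (1,3) (1,4) (2,1) (2,2) (2,3) (2,4) (3,1) (3,2) (3,3) (3,4) (4,1) (4,2) (4,3)] -> total=15
Click 2 (4,6) count=1: revealed 1 new [(4,6)] -> total=16
Click 3 (5,2) count=1: revealed 1 new [(5,2)] -> total=17
Click 4 (1,3) count=1: revealed 0 new [(none)] -> total=17

Answer: 17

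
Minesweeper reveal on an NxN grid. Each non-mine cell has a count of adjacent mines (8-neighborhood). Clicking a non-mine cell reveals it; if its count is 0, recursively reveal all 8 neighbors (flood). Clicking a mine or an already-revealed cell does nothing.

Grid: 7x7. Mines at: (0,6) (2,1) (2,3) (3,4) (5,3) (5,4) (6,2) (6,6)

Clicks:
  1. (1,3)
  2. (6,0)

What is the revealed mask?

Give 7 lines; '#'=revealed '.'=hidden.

Answer: .......
...#...
.......
###....
###....
###....
##.....

Derivation:
Click 1 (1,3) count=1: revealed 1 new [(1,3)] -> total=1
Click 2 (6,0) count=0: revealed 11 new [(3,0) (3,1) (3,2) (4,0) (4,1) (4,2) (5,0) (5,1) (5,2) (6,0) (6,1)] -> total=12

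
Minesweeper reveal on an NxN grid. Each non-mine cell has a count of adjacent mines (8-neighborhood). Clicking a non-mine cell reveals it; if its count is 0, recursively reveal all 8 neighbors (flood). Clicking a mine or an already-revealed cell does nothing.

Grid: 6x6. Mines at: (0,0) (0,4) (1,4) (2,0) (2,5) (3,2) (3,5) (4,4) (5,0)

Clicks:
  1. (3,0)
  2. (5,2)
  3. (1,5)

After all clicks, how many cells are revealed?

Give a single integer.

Answer: 8

Derivation:
Click 1 (3,0) count=1: revealed 1 new [(3,0)] -> total=1
Click 2 (5,2) count=0: revealed 6 new [(4,1) (4,2) (4,3) (5,1) (5,2) (5,3)] -> total=7
Click 3 (1,5) count=3: revealed 1 new [(1,5)] -> total=8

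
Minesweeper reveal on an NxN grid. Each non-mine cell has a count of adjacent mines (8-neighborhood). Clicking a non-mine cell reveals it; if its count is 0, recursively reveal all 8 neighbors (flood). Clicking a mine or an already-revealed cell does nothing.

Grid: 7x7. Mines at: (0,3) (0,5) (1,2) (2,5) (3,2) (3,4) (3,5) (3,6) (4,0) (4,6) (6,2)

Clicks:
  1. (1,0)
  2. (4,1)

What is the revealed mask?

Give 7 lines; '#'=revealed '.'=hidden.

Answer: ##.....
##.....
##.....
##.....
.#.....
.......
.......

Derivation:
Click 1 (1,0) count=0: revealed 8 new [(0,0) (0,1) (1,0) (1,1) (2,0) (2,1) (3,0) (3,1)] -> total=8
Click 2 (4,1) count=2: revealed 1 new [(4,1)] -> total=9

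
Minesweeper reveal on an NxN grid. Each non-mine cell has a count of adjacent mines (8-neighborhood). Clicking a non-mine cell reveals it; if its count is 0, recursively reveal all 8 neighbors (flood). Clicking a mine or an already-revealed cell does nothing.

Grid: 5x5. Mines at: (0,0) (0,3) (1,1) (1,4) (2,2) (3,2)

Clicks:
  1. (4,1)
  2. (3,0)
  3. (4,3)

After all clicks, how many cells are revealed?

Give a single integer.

Answer: 7

Derivation:
Click 1 (4,1) count=1: revealed 1 new [(4,1)] -> total=1
Click 2 (3,0) count=0: revealed 5 new [(2,0) (2,1) (3,0) (3,1) (4,0)] -> total=6
Click 3 (4,3) count=1: revealed 1 new [(4,3)] -> total=7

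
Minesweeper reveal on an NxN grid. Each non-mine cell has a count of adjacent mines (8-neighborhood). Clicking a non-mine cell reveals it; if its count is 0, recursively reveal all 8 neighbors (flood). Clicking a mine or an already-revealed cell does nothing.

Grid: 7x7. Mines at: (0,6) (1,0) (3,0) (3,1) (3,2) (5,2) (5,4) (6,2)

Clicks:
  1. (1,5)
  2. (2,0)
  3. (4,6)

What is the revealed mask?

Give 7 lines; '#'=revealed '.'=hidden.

Click 1 (1,5) count=1: revealed 1 new [(1,5)] -> total=1
Click 2 (2,0) count=3: revealed 1 new [(2,0)] -> total=2
Click 3 (4,6) count=0: revealed 28 new [(0,1) (0,2) (0,3) (0,4) (0,5) (1,1) (1,2) (1,3) (1,4) (1,6) (2,1) (2,2) (2,3) (2,4) (2,5) (2,6) (3,3) (3,4) (3,5) (3,6) (4,3) (4,4) (4,5) (4,6) (5,5) (5,6) (6,5) (6,6)] -> total=30

Answer: .#####.
.######
#######
...####
...####
.....##
.....##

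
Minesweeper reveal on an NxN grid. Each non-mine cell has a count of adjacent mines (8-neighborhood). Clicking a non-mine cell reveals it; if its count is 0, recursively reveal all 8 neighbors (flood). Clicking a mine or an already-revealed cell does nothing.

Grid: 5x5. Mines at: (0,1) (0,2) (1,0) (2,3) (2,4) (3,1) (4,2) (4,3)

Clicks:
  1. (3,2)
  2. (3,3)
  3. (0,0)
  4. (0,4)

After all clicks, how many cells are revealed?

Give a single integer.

Answer: 7

Derivation:
Click 1 (3,2) count=4: revealed 1 new [(3,2)] -> total=1
Click 2 (3,3) count=4: revealed 1 new [(3,3)] -> total=2
Click 3 (0,0) count=2: revealed 1 new [(0,0)] -> total=3
Click 4 (0,4) count=0: revealed 4 new [(0,3) (0,4) (1,3) (1,4)] -> total=7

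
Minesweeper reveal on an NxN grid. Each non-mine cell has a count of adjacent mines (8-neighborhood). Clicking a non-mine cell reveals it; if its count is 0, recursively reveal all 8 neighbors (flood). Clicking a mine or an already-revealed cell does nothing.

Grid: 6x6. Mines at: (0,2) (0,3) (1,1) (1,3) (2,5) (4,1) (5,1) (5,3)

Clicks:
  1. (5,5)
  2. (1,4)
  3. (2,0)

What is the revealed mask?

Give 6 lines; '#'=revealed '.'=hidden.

Click 1 (5,5) count=0: revealed 6 new [(3,4) (3,5) (4,4) (4,5) (5,4) (5,5)] -> total=6
Click 2 (1,4) count=3: revealed 1 new [(1,4)] -> total=7
Click 3 (2,0) count=1: revealed 1 new [(2,0)] -> total=8

Answer: ......
....#.
#.....
....##
....##
....##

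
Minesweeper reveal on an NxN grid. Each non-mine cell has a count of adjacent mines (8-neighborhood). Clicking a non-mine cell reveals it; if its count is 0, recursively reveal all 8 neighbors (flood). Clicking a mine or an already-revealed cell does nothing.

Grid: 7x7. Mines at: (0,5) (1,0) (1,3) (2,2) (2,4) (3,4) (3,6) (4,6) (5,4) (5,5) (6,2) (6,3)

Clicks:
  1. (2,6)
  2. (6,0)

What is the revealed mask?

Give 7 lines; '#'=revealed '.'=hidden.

Answer: .......
.......
##....#
####...
####...
####...
##.....

Derivation:
Click 1 (2,6) count=1: revealed 1 new [(2,6)] -> total=1
Click 2 (6,0) count=0: revealed 16 new [(2,0) (2,1) (3,0) (3,1) (3,2) (3,3) (4,0) (4,1) (4,2) (4,3) (5,0) (5,1) (5,2) (5,3) (6,0) (6,1)] -> total=17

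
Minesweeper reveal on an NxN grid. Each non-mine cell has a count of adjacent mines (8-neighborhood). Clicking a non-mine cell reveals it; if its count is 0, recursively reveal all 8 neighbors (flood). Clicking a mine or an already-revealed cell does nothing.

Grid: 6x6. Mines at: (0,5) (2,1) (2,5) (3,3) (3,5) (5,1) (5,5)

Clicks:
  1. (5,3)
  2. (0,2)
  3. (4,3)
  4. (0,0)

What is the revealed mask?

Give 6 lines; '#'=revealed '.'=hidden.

Answer: #####.
#####.
..###.
......
..###.
..###.

Derivation:
Click 1 (5,3) count=0: revealed 6 new [(4,2) (4,3) (4,4) (5,2) (5,3) (5,4)] -> total=6
Click 2 (0,2) count=0: revealed 13 new [(0,0) (0,1) (0,2) (0,3) (0,4) (1,0) (1,1) (1,2) (1,3) (1,4) (2,2) (2,3) (2,4)] -> total=19
Click 3 (4,3) count=1: revealed 0 new [(none)] -> total=19
Click 4 (0,0) count=0: revealed 0 new [(none)] -> total=19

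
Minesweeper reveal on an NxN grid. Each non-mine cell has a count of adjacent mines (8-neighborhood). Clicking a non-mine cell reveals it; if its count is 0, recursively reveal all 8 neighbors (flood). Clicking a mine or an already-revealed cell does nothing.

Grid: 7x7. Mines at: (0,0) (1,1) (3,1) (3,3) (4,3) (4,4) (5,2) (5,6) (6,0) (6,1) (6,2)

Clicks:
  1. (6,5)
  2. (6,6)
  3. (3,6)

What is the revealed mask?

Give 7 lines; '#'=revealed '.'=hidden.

Click 1 (6,5) count=1: revealed 1 new [(6,5)] -> total=1
Click 2 (6,6) count=1: revealed 1 new [(6,6)] -> total=2
Click 3 (3,6) count=0: revealed 20 new [(0,2) (0,3) (0,4) (0,5) (0,6) (1,2) (1,3) (1,4) (1,5) (1,6) (2,2) (2,3) (2,4) (2,5) (2,6) (3,4) (3,5) (3,6) (4,5) (4,6)] -> total=22

Answer: ..#####
..#####
..#####
....###
.....##
.......
.....##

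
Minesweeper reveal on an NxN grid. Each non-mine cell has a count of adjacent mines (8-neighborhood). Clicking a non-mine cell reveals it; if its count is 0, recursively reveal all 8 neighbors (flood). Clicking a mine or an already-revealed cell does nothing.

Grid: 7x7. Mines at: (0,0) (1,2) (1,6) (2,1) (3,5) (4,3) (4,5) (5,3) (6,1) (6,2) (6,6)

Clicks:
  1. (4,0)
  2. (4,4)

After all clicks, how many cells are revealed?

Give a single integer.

Click 1 (4,0) count=0: revealed 9 new [(3,0) (3,1) (3,2) (4,0) (4,1) (4,2) (5,0) (5,1) (5,2)] -> total=9
Click 2 (4,4) count=4: revealed 1 new [(4,4)] -> total=10

Answer: 10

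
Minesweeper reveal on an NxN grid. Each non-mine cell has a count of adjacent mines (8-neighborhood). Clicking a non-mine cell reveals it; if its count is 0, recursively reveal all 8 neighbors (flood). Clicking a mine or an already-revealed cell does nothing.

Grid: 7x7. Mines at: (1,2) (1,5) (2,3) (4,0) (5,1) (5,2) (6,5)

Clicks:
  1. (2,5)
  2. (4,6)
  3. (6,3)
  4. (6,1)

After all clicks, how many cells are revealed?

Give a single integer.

Click 1 (2,5) count=1: revealed 1 new [(2,5)] -> total=1
Click 2 (4,6) count=0: revealed 14 new [(2,4) (2,6) (3,3) (3,4) (3,5) (3,6) (4,3) (4,4) (4,5) (4,6) (5,3) (5,4) (5,5) (5,6)] -> total=15
Click 3 (6,3) count=1: revealed 1 new [(6,3)] -> total=16
Click 4 (6,1) count=2: revealed 1 new [(6,1)] -> total=17

Answer: 17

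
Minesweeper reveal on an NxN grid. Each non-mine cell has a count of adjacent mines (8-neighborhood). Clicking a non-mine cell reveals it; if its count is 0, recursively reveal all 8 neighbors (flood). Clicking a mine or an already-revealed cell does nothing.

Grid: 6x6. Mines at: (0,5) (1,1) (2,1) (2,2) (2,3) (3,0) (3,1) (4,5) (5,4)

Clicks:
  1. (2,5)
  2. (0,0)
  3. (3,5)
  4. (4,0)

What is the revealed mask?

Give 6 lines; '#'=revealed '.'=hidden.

Click 1 (2,5) count=0: revealed 6 new [(1,4) (1,5) (2,4) (2,5) (3,4) (3,5)] -> total=6
Click 2 (0,0) count=1: revealed 1 new [(0,0)] -> total=7
Click 3 (3,5) count=1: revealed 0 new [(none)] -> total=7
Click 4 (4,0) count=2: revealed 1 new [(4,0)] -> total=8

Answer: #.....
....##
....##
....##
#.....
......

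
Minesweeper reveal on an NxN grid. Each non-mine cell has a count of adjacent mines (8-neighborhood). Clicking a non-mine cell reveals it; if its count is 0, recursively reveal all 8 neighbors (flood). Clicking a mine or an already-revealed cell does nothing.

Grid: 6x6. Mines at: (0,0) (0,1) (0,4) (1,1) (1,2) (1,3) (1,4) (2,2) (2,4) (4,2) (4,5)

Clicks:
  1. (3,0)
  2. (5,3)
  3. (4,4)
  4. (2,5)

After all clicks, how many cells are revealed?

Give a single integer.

Answer: 11

Derivation:
Click 1 (3,0) count=0: revealed 8 new [(2,0) (2,1) (3,0) (3,1) (4,0) (4,1) (5,0) (5,1)] -> total=8
Click 2 (5,3) count=1: revealed 1 new [(5,3)] -> total=9
Click 3 (4,4) count=1: revealed 1 new [(4,4)] -> total=10
Click 4 (2,5) count=2: revealed 1 new [(2,5)] -> total=11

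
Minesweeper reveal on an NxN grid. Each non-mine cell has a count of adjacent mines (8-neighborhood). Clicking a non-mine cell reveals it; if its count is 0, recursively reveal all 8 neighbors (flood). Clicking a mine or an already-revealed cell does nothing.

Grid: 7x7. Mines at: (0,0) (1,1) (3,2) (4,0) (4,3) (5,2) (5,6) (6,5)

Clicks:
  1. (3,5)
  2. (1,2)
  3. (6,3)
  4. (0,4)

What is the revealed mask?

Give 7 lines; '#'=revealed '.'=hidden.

Click 1 (3,5) count=0: revealed 22 new [(0,2) (0,3) (0,4) (0,5) (0,6) (1,2) (1,3) (1,4) (1,5) (1,6) (2,2) (2,3) (2,4) (2,5) (2,6) (3,3) (3,4) (3,5) (3,6) (4,4) (4,5) (4,6)] -> total=22
Click 2 (1,2) count=1: revealed 0 new [(none)] -> total=22
Click 3 (6,3) count=1: revealed 1 new [(6,3)] -> total=23
Click 4 (0,4) count=0: revealed 0 new [(none)] -> total=23

Answer: ..#####
..#####
..#####
...####
....###
.......
...#...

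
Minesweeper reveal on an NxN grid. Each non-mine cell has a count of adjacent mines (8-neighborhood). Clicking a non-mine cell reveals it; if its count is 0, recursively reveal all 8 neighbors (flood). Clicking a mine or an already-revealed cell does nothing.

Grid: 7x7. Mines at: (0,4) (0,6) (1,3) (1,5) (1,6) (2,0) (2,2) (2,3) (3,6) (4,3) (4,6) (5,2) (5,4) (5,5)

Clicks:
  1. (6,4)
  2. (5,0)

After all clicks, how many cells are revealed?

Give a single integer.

Click 1 (6,4) count=2: revealed 1 new [(6,4)] -> total=1
Click 2 (5,0) count=0: revealed 8 new [(3,0) (3,1) (4,0) (4,1) (5,0) (5,1) (6,0) (6,1)] -> total=9

Answer: 9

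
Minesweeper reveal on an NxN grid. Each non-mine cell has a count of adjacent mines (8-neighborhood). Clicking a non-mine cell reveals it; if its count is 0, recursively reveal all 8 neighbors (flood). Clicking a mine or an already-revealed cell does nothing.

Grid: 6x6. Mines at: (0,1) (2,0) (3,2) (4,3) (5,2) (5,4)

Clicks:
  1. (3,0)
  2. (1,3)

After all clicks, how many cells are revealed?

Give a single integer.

Answer: 18

Derivation:
Click 1 (3,0) count=1: revealed 1 new [(3,0)] -> total=1
Click 2 (1,3) count=0: revealed 17 new [(0,2) (0,3) (0,4) (0,5) (1,2) (1,3) (1,4) (1,5) (2,2) (2,3) (2,4) (2,5) (3,3) (3,4) (3,5) (4,4) (4,5)] -> total=18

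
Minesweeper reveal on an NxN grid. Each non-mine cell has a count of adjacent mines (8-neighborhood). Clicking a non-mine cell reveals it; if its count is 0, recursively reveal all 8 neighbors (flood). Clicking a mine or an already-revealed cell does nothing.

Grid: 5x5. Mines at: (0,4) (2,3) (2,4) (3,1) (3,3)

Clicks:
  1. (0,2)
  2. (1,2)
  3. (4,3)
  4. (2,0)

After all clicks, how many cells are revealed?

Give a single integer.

Click 1 (0,2) count=0: revealed 11 new [(0,0) (0,1) (0,2) (0,3) (1,0) (1,1) (1,2) (1,3) (2,0) (2,1) (2,2)] -> total=11
Click 2 (1,2) count=1: revealed 0 new [(none)] -> total=11
Click 3 (4,3) count=1: revealed 1 new [(4,3)] -> total=12
Click 4 (2,0) count=1: revealed 0 new [(none)] -> total=12

Answer: 12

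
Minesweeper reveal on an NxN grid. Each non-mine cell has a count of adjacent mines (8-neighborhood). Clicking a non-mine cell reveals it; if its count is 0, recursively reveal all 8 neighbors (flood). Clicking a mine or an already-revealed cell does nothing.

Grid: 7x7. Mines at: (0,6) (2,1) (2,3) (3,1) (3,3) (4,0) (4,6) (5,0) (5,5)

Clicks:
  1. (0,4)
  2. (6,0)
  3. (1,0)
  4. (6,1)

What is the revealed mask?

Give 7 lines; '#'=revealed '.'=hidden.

Answer: ######.
######.
.......
.......
.......
.......
##.....

Derivation:
Click 1 (0,4) count=0: revealed 12 new [(0,0) (0,1) (0,2) (0,3) (0,4) (0,5) (1,0) (1,1) (1,2) (1,3) (1,4) (1,5)] -> total=12
Click 2 (6,0) count=1: revealed 1 new [(6,0)] -> total=13
Click 3 (1,0) count=1: revealed 0 new [(none)] -> total=13
Click 4 (6,1) count=1: revealed 1 new [(6,1)] -> total=14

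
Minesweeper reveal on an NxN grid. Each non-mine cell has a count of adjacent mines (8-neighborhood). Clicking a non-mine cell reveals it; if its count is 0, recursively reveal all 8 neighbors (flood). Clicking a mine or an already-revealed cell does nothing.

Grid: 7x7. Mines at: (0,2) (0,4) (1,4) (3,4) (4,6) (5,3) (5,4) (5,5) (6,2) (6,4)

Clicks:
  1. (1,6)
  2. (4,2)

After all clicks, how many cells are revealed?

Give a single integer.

Answer: 9

Derivation:
Click 1 (1,6) count=0: revealed 8 new [(0,5) (0,6) (1,5) (1,6) (2,5) (2,6) (3,5) (3,6)] -> total=8
Click 2 (4,2) count=1: revealed 1 new [(4,2)] -> total=9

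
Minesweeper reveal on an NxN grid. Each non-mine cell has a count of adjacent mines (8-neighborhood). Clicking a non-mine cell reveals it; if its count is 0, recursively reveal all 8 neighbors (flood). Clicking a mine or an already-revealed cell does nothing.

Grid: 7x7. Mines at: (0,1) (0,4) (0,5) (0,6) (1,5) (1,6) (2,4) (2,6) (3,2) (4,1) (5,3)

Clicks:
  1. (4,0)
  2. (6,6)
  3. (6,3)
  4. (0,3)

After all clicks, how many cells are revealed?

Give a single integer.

Click 1 (4,0) count=1: revealed 1 new [(4,0)] -> total=1
Click 2 (6,6) count=0: revealed 12 new [(3,4) (3,5) (3,6) (4,4) (4,5) (4,6) (5,4) (5,5) (5,6) (6,4) (6,5) (6,6)] -> total=13
Click 3 (6,3) count=1: revealed 1 new [(6,3)] -> total=14
Click 4 (0,3) count=1: revealed 1 new [(0,3)] -> total=15

Answer: 15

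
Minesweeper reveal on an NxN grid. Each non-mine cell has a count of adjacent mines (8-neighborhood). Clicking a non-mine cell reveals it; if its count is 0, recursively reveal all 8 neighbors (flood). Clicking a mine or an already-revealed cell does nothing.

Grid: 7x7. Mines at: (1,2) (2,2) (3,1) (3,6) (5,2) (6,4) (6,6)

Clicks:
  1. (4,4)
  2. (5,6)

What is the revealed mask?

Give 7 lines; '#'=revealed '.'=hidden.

Answer: ...####
...####
...####
...###.
...###.
...####
.......

Derivation:
Click 1 (4,4) count=0: revealed 21 new [(0,3) (0,4) (0,5) (0,6) (1,3) (1,4) (1,5) (1,6) (2,3) (2,4) (2,5) (2,6) (3,3) (3,4) (3,5) (4,3) (4,4) (4,5) (5,3) (5,4) (5,5)] -> total=21
Click 2 (5,6) count=1: revealed 1 new [(5,6)] -> total=22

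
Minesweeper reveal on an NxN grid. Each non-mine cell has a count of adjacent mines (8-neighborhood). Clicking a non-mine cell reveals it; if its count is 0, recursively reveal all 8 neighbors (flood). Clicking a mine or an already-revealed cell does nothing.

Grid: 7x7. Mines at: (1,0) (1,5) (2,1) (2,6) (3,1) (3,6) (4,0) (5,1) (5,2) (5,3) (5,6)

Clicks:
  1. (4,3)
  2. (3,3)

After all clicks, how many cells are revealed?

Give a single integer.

Answer: 20

Derivation:
Click 1 (4,3) count=2: revealed 1 new [(4,3)] -> total=1
Click 2 (3,3) count=0: revealed 19 new [(0,1) (0,2) (0,3) (0,4) (1,1) (1,2) (1,3) (1,4) (2,2) (2,3) (2,4) (2,5) (3,2) (3,3) (3,4) (3,5) (4,2) (4,4) (4,5)] -> total=20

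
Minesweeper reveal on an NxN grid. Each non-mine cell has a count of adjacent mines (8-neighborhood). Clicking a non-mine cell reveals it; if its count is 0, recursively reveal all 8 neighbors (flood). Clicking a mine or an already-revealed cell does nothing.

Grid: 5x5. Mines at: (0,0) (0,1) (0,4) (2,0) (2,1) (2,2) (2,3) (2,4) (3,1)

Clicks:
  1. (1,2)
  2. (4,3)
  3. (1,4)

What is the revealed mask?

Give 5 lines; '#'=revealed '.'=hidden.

Click 1 (1,2) count=4: revealed 1 new [(1,2)] -> total=1
Click 2 (4,3) count=0: revealed 6 new [(3,2) (3,3) (3,4) (4,2) (4,3) (4,4)] -> total=7
Click 3 (1,4) count=3: revealed 1 new [(1,4)] -> total=8

Answer: .....
..#.#
.....
..###
..###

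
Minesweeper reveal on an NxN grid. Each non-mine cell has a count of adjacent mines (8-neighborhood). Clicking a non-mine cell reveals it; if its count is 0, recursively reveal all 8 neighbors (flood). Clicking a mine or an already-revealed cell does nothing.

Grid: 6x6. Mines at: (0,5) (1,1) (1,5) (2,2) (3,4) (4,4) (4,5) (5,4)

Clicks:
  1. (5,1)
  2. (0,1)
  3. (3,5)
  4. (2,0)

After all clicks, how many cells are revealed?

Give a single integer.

Answer: 16

Derivation:
Click 1 (5,1) count=0: revealed 14 new [(2,0) (2,1) (3,0) (3,1) (3,2) (3,3) (4,0) (4,1) (4,2) (4,3) (5,0) (5,1) (5,2) (5,3)] -> total=14
Click 2 (0,1) count=1: revealed 1 new [(0,1)] -> total=15
Click 3 (3,5) count=3: revealed 1 new [(3,5)] -> total=16
Click 4 (2,0) count=1: revealed 0 new [(none)] -> total=16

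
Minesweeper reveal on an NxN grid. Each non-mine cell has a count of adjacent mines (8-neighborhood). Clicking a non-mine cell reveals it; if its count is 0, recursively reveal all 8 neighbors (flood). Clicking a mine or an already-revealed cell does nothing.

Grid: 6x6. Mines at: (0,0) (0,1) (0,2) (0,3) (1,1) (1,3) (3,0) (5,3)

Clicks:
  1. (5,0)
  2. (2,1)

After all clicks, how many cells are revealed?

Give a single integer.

Answer: 7

Derivation:
Click 1 (5,0) count=0: revealed 6 new [(4,0) (4,1) (4,2) (5,0) (5,1) (5,2)] -> total=6
Click 2 (2,1) count=2: revealed 1 new [(2,1)] -> total=7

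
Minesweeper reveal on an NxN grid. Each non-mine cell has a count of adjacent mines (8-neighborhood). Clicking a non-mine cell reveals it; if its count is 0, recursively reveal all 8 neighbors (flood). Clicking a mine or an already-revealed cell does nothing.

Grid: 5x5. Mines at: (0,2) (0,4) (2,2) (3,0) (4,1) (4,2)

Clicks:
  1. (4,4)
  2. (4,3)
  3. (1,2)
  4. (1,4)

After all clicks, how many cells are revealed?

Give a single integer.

Click 1 (4,4) count=0: revealed 8 new [(1,3) (1,4) (2,3) (2,4) (3,3) (3,4) (4,3) (4,4)] -> total=8
Click 2 (4,3) count=1: revealed 0 new [(none)] -> total=8
Click 3 (1,2) count=2: revealed 1 new [(1,2)] -> total=9
Click 4 (1,4) count=1: revealed 0 new [(none)] -> total=9

Answer: 9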